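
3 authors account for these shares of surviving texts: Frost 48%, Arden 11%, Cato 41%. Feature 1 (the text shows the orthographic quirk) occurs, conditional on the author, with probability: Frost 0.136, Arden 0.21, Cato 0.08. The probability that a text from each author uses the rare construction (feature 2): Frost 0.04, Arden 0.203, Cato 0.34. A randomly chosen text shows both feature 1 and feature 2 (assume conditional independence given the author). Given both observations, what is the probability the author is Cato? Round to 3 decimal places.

0.604

Compute prior × likelihood for every hypothesis:
  Frost: 0.48 × 0.136 × 0.04 = 0.0026112
  Arden: 0.11 × 0.21 × 0.203 = 0.0046893
  Cato: 0.41 × 0.08 × 0.34 = 0.011152
Normalizing constant = 0.0184525.
P(Cato | evidence) = 0.011152 / 0.0184525 ≈ 0.604.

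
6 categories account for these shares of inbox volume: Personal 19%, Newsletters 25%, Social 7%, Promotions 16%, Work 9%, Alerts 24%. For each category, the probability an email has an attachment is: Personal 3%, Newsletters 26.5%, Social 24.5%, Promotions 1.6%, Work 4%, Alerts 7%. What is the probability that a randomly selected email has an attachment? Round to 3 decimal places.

0.112

Compute prior × likelihood for every hypothesis:
  Personal: 0.19 × 0.03 = 0.0057
  Newsletters: 0.25 × 0.265 = 0.06625
  Social: 0.07 × 0.245 = 0.01715
  Promotions: 0.16 × 0.016 = 0.00256
  Work: 0.09 × 0.04 = 0.0036
  Alerts: 0.24 × 0.07 = 0.0168
P(attachment) = 0.0057 + 0.06625 + 0.01715 + 0.00256 + 0.0036 + 0.0168 = 0.11206 → 0.112.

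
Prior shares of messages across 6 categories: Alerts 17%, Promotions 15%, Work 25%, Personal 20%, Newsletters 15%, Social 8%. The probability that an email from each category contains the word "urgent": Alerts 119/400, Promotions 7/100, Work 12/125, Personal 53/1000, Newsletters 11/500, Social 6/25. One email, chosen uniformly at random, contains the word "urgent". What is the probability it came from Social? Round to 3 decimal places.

By Bayes' rule, posterior ∝ prior × likelihood:
  Alerts: 0.17 × 0.2975 = 0.050575
  Promotions: 0.15 × 0.07 = 0.0105
  Work: 0.25 × 0.096 = 0.024
  Personal: 0.2 × 0.053 = 0.0106
  Newsletters: 0.15 × 0.022 = 0.0033
  Social: 0.08 × 0.24 = 0.0192
Normalizing constant = 0.118175.
P(Social | evidence) = 0.0192 / 0.118175 ≈ 0.162.

0.162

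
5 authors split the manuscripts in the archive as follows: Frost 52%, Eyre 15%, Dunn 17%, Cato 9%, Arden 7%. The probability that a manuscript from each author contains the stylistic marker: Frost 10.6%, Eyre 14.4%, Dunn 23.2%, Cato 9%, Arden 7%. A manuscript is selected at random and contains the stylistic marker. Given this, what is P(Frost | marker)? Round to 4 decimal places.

0.4268

Prior × likelihood for each hypothesis:
  Frost: 0.52 × 0.106 = 0.05512
  Eyre: 0.15 × 0.144 = 0.0216
  Dunn: 0.17 × 0.232 = 0.03944
  Cato: 0.09 × 0.09 = 0.0081
  Arden: 0.07 × 0.07 = 0.0049
Normalizing constant = 0.12916.
P(Frost | evidence) = 0.05512 / 0.12916 ≈ 0.4268.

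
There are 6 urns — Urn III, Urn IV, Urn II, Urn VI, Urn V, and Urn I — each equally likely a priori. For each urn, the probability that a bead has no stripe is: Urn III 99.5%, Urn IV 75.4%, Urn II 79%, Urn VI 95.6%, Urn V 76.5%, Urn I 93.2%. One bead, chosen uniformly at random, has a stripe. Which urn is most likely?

Urn IV

Taking complements, P(striped | each) = Urn III 0.005, Urn IV 0.246, Urn II 0.21, Urn VI 0.044, Urn V 0.235, Urn I 0.068.
Since the prior is uniform, the posterior is proportional to the likelihood:
  Urn III: 0.005
  Urn IV: 0.246
  Urn II: 0.21
  Urn VI: 0.044
  Urn V: 0.235
  Urn I: 0.068
Total = 0.808.
Largest term belongs to Urn IV, so Urn IV is most probable.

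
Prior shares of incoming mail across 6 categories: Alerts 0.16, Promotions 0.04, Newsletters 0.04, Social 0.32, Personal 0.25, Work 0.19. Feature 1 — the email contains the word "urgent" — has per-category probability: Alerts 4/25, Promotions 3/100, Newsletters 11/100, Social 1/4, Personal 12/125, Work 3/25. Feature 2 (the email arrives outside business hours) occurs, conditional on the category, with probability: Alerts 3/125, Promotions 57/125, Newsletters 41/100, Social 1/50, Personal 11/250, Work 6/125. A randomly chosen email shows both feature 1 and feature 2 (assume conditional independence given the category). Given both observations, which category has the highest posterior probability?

Newsletters

Unnormalized posteriors (prior × likelihood):
  Alerts: 0.16 × 0.16 × 0.024 = 0.0006144
  Promotions: 0.04 × 0.03 × 0.456 = 0.0005472
  Newsletters: 0.04 × 0.11 × 0.41 = 0.001804
  Social: 0.32 × 0.25 × 0.02 = 0.0016
  Personal: 0.25 × 0.096 × 0.044 = 0.001056
  Work: 0.19 × 0.12 × 0.048 = 0.0010944
Total = 0.006716.
Largest term belongs to Newsletters, so Newsletters is most probable.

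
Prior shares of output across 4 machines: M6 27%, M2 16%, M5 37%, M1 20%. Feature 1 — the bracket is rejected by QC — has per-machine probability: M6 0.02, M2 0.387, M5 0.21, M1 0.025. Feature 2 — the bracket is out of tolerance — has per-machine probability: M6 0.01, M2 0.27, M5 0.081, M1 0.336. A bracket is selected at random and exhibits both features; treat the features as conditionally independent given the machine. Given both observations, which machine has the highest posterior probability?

M2

Compute prior × likelihood for every hypothesis:
  M6: 0.27 × 0.02 × 0.01 = 0.000054
  M2: 0.16 × 0.387 × 0.27 = 0.0167184
  M5: 0.37 × 0.21 × 0.081 = 0.0062937
  M1: 0.2 × 0.025 × 0.336 = 0.00168
Total = 0.0247461.
Largest term belongs to M2, so M2 is most probable.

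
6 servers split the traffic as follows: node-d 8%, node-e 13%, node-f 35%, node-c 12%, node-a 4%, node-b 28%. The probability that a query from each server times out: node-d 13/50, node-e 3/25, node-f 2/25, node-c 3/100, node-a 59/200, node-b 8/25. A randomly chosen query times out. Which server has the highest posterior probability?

node-b

Compute prior × likelihood for every hypothesis:
  node-d: 0.08 × 0.26 = 0.0208
  node-e: 0.13 × 0.12 = 0.0156
  node-f: 0.35 × 0.08 = 0.028
  node-c: 0.12 × 0.03 = 0.0036
  node-a: 0.04 × 0.295 = 0.0118
  node-b: 0.28 × 0.32 = 0.0896
Total = 0.1694.
Largest term belongs to node-b, so node-b is most probable.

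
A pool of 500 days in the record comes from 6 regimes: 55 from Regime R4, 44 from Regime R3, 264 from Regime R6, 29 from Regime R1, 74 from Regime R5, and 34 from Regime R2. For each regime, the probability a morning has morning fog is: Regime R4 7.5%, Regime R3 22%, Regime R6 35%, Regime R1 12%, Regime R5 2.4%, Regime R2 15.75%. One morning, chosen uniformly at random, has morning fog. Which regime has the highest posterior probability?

Regime R6

By Bayes' rule, posterior ∝ prior × likelihood:
  Regime R4: 0.11 × 0.075 = 0.00825
  Regime R3: 0.088 × 0.22 = 0.01936
  Regime R6: 0.528 × 0.35 = 0.1848
  Regime R1: 0.058 × 0.12 = 0.00696
  Regime R5: 0.148 × 0.024 = 0.003552
  Regime R2: 0.068 × 0.1575 = 0.01071
Sum = 0.233632.
Largest term belongs to Regime R6, so Regime R6 is most probable.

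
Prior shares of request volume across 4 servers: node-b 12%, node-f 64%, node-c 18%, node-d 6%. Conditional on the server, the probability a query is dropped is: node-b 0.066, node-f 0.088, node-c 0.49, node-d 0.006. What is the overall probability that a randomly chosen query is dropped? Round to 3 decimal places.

By Bayes' rule, posterior ∝ prior × likelihood:
  node-b: 0.12 × 0.066 = 0.00792
  node-f: 0.64 × 0.088 = 0.05632
  node-c: 0.18 × 0.49 = 0.0882
  node-d: 0.06 × 0.006 = 0.00036
P(dropped) = 0.00792 + 0.05632 + 0.0882 + 0.00036 = 0.1528 → 0.153.

0.153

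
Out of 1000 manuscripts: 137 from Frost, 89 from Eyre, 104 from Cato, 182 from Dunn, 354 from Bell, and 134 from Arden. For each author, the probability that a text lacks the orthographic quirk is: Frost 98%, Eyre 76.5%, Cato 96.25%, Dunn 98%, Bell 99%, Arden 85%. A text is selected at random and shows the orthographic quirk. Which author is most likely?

Eyre

Taking complements, P(quirk | each) = Frost 0.02, Eyre 0.235, Cato 0.0375, Dunn 0.02, Bell 0.01, Arden 0.15.
Unnormalized posteriors (prior × likelihood):
  Frost: 0.137 × 0.02 = 0.00274
  Eyre: 0.089 × 0.235 = 0.020915
  Cato: 0.104 × 0.0375 = 0.0039
  Dunn: 0.182 × 0.02 = 0.00364
  Bell: 0.354 × 0.01 = 0.00354
  Arden: 0.134 × 0.15 = 0.0201
Sum = 0.054835.
Largest term belongs to Eyre, so Eyre is most probable.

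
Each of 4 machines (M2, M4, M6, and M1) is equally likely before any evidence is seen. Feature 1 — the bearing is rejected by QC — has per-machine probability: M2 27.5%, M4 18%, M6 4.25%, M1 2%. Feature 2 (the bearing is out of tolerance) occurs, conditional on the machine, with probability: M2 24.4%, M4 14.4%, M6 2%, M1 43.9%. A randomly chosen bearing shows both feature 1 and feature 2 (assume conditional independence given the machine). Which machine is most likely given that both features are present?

Since the prior is uniform, the posterior is proportional to the likelihood:
  M2: 0.275 × 0.244 = 0.0671
  M4: 0.18 × 0.144 = 0.02592
  M6: 0.0425 × 0.02 = 0.00085
  M1: 0.02 × 0.439 = 0.00878
Normalizing constant = 0.10265.
Largest term belongs to M2, so M2 is most probable.

M2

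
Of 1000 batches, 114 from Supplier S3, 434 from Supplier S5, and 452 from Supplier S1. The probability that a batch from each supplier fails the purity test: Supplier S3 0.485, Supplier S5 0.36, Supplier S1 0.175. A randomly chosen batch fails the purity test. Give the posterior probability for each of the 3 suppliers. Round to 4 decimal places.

Supplier S3 0.1902, Supplier S5 0.5376, Supplier S1 0.2722

By Bayes' rule, posterior ∝ prior × likelihood:
  Supplier S3: 0.114 × 0.485 = 0.05529
  Supplier S5: 0.434 × 0.36 = 0.15624
  Supplier S1: 0.452 × 0.175 = 0.0791
Normalizing constant = 0.29063.
P(Supplier S3 | off-spec) = 0.05529/0.29063 ≈ 0.1902
P(Supplier S5 | off-spec) = 0.15624/0.29063 ≈ 0.5376
P(Supplier S1 | off-spec) = 0.0791/0.29063 ≈ 0.2722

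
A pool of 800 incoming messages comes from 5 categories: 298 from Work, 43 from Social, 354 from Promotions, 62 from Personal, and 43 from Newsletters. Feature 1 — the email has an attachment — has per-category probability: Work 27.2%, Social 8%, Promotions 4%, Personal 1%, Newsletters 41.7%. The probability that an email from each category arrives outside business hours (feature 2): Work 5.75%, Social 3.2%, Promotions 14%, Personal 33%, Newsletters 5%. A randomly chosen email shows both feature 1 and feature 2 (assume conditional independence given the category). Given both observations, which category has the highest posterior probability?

Work

Compute prior × likelihood for every hypothesis:
  Work: 0.3725 × 0.272 × 0.0575 = 0.0058259
  Social: 0.05375 × 0.08 × 0.032 = 0.0001376
  Promotions: 0.4425 × 0.04 × 0.14 = 0.002478
  Personal: 0.0775 × 0.01 × 0.33 = 0.00025575
  Newsletters: 0.05375 × 0.417 × 0.05 = 0.0011206875
Normalizing constant = 0.0098179375.
Largest term belongs to Work, so Work is most probable.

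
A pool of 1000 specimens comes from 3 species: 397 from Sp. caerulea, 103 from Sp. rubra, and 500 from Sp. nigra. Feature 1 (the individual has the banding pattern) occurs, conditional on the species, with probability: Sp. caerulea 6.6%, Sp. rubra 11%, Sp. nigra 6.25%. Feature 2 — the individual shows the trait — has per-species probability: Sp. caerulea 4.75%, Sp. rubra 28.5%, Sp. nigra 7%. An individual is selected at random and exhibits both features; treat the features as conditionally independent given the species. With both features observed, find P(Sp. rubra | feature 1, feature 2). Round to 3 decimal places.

Unnormalized posteriors (prior × likelihood):
  Sp. caerulea: 0.397 × 0.066 × 0.0475 = 0.001244595
  Sp. rubra: 0.103 × 0.11 × 0.285 = 0.00322905
  Sp. nigra: 0.5 × 0.0625 × 0.07 = 0.0021875
Total = 0.006661145.
P(Sp. rubra | evidence) = 0.00322905 / 0.006661145 ≈ 0.485.

0.485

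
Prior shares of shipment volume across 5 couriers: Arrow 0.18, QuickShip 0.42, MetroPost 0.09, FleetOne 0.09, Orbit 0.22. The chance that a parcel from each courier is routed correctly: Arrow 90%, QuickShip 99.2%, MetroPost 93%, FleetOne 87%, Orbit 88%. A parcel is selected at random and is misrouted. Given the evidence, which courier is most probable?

Taking complements, P(misrouted | each) = Arrow 0.1, QuickShip 0.008, MetroPost 0.07, FleetOne 0.13, Orbit 0.12.
By Bayes' rule, posterior ∝ prior × likelihood:
  Arrow: 0.18 × 0.1 = 0.018
  QuickShip: 0.42 × 0.008 = 0.00336
  MetroPost: 0.09 × 0.07 = 0.0063
  FleetOne: 0.09 × 0.13 = 0.0117
  Orbit: 0.22 × 0.12 = 0.0264
Total = 0.06576.
Largest term belongs to Orbit, so Orbit is most probable.

Orbit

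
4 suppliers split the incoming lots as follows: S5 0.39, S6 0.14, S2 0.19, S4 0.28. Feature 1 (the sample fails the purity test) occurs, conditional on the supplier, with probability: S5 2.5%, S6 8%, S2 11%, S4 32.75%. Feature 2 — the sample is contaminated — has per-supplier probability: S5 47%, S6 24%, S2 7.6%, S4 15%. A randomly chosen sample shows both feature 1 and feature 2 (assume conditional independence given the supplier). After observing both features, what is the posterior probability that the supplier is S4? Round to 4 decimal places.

Prior × likelihood for each hypothesis:
  S5: 0.39 × 0.025 × 0.47 = 0.0045825
  S6: 0.14 × 0.08 × 0.24 = 0.002688
  S2: 0.19 × 0.11 × 0.076 = 0.0015884
  S4: 0.28 × 0.3275 × 0.15 = 0.013755
Total = 0.0226139.
P(S4 | evidence) = 0.013755 / 0.0226139 ≈ 0.6083.

0.6083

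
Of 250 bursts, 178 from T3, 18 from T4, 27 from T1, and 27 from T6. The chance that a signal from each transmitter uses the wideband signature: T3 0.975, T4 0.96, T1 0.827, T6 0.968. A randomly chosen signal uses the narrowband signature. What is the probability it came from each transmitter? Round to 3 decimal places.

T3 0.416, T4 0.067, T1 0.436, T6 0.081

Taking complements, P(narrowband | each) = T3 0.025, T4 0.04, T1 0.173, T6 0.032.
By Bayes' rule, posterior ∝ prior × likelihood:
  T3: 0.712 × 0.025 = 0.0178
  T4: 0.072 × 0.04 = 0.00288
  T1: 0.108 × 0.173 = 0.018684
  T6: 0.108 × 0.032 = 0.003456
Total = 0.04282.
P(T3 | narrowband) = 0.0178/0.04282 ≈ 0.416
P(T4 | narrowband) = 0.00288/0.04282 ≈ 0.067
P(T1 | narrowband) = 0.018684/0.04282 ≈ 0.436
P(T6 | narrowband) = 0.003456/0.04282 ≈ 0.081
(Check: 0.416+0.067+0.436+0.081 = 1.000.)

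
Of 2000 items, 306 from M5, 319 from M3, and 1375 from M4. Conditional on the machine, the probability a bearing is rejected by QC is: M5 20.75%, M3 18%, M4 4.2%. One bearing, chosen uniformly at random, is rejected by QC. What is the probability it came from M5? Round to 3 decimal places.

Compute prior × likelihood for every hypothesis:
  M5: 0.153 × 0.2075 = 0.0317475
  M3: 0.1595 × 0.18 = 0.02871
  M4: 0.6875 × 0.042 = 0.028875
Total = 0.0893325.
P(M5 | evidence) = 0.0317475 / 0.0893325 ≈ 0.355.

0.355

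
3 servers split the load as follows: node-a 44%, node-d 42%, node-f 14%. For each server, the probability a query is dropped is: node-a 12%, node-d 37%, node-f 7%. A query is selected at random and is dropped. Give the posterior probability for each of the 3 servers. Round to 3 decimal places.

node-a 0.242, node-d 0.713, node-f 0.045

By Bayes' rule, posterior ∝ prior × likelihood:
  node-a: 0.44 × 0.12 = 0.0528
  node-d: 0.42 × 0.37 = 0.1554
  node-f: 0.14 × 0.07 = 0.0098
Sum = 0.218.
P(node-a | dropped) = 0.0528/0.218 ≈ 0.242
P(node-d | dropped) = 0.1554/0.218 ≈ 0.713
P(node-f | dropped) = 0.0098/0.218 ≈ 0.045
(Check: 0.242+0.713+0.045 = 1.000.)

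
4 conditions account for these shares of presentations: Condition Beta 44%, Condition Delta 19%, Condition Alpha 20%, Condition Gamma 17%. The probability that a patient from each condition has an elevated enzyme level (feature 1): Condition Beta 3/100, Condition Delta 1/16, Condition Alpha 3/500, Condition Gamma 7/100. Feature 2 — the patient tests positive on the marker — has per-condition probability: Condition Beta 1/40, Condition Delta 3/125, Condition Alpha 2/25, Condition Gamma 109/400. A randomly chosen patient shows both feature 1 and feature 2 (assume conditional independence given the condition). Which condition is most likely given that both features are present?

Condition Gamma

Unnormalized posteriors (prior × likelihood):
  Condition Beta: 0.44 × 0.03 × 0.025 = 0.00033
  Condition Delta: 0.19 × 0.0625 × 0.024 = 0.000285
  Condition Alpha: 0.2 × 0.006 × 0.08 = 0.000096
  Condition Gamma: 0.17 × 0.07 × 0.2725 = 0.00324275
Total = 0.00395375.
Largest term belongs to Condition Gamma, so Condition Gamma is most probable.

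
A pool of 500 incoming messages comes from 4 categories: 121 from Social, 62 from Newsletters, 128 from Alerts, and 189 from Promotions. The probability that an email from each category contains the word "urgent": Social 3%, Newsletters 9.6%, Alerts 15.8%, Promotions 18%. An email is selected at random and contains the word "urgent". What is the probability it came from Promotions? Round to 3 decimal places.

Unnormalized posteriors (prior × likelihood):
  Social: 0.242 × 0.03 = 0.00726
  Newsletters: 0.124 × 0.096 = 0.011904
  Alerts: 0.256 × 0.158 = 0.040448
  Promotions: 0.378 × 0.18 = 0.06804
Normalizing constant = 0.127652.
P(Promotions | evidence) = 0.06804 / 0.127652 ≈ 0.533.

0.533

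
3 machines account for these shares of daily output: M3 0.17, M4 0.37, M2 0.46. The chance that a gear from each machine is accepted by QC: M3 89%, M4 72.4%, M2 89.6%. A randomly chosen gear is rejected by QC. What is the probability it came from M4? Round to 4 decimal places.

0.6055

Taking complements, P(rejected | each) = M3 0.11, M4 0.276, M2 0.104.
Compute prior × likelihood for every hypothesis:
  M3: 0.17 × 0.11 = 0.0187
  M4: 0.37 × 0.276 = 0.10212
  M2: 0.46 × 0.104 = 0.04784
Sum = 0.16866.
P(M4 | evidence) = 0.10212 / 0.16866 ≈ 0.6055.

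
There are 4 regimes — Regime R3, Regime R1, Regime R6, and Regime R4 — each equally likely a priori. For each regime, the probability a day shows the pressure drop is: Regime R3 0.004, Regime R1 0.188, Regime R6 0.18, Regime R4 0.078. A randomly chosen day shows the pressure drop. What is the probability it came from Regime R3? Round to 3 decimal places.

Since the prior is uniform, the posterior is proportional to the likelihood:
  Regime R3: 0.004
  Regime R1: 0.188
  Regime R6: 0.18
  Regime R4: 0.078
Total = 0.45.
P(Regime R3 | evidence) = 0.004 / 0.45 ≈ 0.009.

0.009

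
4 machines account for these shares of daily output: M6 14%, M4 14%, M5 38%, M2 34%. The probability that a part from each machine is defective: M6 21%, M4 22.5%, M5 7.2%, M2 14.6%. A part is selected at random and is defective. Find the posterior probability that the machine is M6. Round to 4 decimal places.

0.2132

Prior × likelihood for each hypothesis:
  M6: 0.14 × 0.21 = 0.0294
  M4: 0.14 × 0.225 = 0.0315
  M5: 0.38 × 0.072 = 0.02736
  M2: 0.34 × 0.146 = 0.04964
Normalizing constant = 0.1379.
P(M6 | evidence) = 0.0294 / 0.1379 ≈ 0.2132.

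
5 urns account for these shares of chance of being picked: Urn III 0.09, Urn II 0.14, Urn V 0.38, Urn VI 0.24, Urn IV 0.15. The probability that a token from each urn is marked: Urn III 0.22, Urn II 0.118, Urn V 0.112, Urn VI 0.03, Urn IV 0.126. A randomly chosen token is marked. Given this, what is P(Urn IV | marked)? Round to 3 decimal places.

0.180

Prior × likelihood for each hypothesis:
  Urn III: 0.09 × 0.22 = 0.0198
  Urn II: 0.14 × 0.118 = 0.01652
  Urn V: 0.38 × 0.112 = 0.04256
  Urn VI: 0.24 × 0.03 = 0.0072
  Urn IV: 0.15 × 0.126 = 0.0189
Normalizing constant = 0.10498.
P(Urn IV | evidence) = 0.0189 / 0.10498 ≈ 0.180.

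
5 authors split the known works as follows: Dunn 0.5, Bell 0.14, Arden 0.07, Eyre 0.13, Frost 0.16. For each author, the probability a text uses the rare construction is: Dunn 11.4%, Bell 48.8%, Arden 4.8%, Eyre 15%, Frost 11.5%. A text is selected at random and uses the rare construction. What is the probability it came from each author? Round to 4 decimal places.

Dunn 0.3422, Bell 0.4101, Arden 0.0202, Eyre 0.1171, Frost 0.1105

Compute prior × likelihood for every hypothesis:
  Dunn: 0.5 × 0.114 = 0.057
  Bell: 0.14 × 0.488 = 0.06832
  Arden: 0.07 × 0.048 = 0.00336
  Eyre: 0.13 × 0.15 = 0.0195
  Frost: 0.16 × 0.115 = 0.0184
Sum = 0.16658.
P(Dunn | rare-form) = 0.057/0.16658 ≈ 0.3422
P(Bell | rare-form) = 0.06832/0.16658 ≈ 0.4101
P(Arden | rare-form) = 0.00336/0.16658 ≈ 0.0202
P(Eyre | rare-form) = 0.0195/0.16658 ≈ 0.1171
P(Frost | rare-form) = 0.0184/0.16658 ≈ 0.1105
(Check: 0.3422+0.4101+0.0202+0.1171+0.1105 = 1.0001.)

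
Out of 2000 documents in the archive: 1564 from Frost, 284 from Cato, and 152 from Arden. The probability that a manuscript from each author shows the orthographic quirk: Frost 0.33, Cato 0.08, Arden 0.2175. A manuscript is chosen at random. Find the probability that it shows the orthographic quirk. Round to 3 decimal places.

By Bayes' rule, posterior ∝ prior × likelihood:
  Frost: 0.782 × 0.33 = 0.25806
  Cato: 0.142 × 0.08 = 0.01136
  Arden: 0.076 × 0.2175 = 0.01653
P(quirk) = 0.25806 + 0.01136 + 0.01653 = 0.28595 → 0.286.

0.286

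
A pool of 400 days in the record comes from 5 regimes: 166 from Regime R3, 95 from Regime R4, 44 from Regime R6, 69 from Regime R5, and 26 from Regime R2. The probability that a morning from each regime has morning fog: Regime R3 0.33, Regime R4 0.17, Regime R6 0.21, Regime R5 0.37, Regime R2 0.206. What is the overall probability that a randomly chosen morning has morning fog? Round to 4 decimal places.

0.2776

Unnormalized posteriors (prior × likelihood):
  Regime R3: 0.415 × 0.33 = 0.13695
  Regime R4: 0.2375 × 0.17 = 0.040375
  Regime R6: 0.11 × 0.21 = 0.0231
  Regime R5: 0.1725 × 0.37 = 0.063825
  Regime R2: 0.065 × 0.206 = 0.01339
P(fog) = 0.13695 + 0.040375 + 0.0231 + 0.063825 + 0.01339 = 0.27764 → 0.2776.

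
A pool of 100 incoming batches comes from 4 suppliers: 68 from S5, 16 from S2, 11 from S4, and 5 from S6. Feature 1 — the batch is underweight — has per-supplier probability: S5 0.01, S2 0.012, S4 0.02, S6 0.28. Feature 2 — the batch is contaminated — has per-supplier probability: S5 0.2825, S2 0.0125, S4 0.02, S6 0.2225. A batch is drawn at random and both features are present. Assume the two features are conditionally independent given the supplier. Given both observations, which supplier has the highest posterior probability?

S6

Unnormalized posteriors (prior × likelihood):
  S5: 0.68 × 0.01 × 0.2825 = 0.001921
  S2: 0.16 × 0.012 × 0.0125 = 0.000024
  S4: 0.11 × 0.02 × 0.02 = 0.000044
  S6: 0.05 × 0.28 × 0.2225 = 0.003115
Total = 0.005104.
Largest term belongs to S6, so S6 is most probable.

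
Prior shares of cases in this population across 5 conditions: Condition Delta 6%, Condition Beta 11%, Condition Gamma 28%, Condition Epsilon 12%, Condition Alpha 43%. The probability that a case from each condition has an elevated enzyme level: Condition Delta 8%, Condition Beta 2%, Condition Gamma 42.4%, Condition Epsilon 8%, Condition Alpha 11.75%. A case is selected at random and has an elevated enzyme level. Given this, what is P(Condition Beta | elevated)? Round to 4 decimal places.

Compute prior × likelihood for every hypothesis:
  Condition Delta: 0.06 × 0.08 = 0.0048
  Condition Beta: 0.11 × 0.02 = 0.0022
  Condition Gamma: 0.28 × 0.424 = 0.11872
  Condition Epsilon: 0.12 × 0.08 = 0.0096
  Condition Alpha: 0.43 × 0.1175 = 0.050525
Normalizing constant = 0.185845.
P(Condition Beta | evidence) = 0.0022 / 0.185845 ≈ 0.0118.

0.0118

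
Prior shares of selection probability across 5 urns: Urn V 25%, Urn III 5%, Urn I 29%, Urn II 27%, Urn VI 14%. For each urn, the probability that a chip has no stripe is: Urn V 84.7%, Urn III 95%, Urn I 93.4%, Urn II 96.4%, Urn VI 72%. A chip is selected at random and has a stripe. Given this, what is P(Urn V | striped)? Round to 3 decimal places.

Taking complements, P(striped | each) = Urn V 0.153, Urn III 0.05, Urn I 0.066, Urn II 0.036, Urn VI 0.28.
By Bayes' rule, posterior ∝ prior × likelihood:
  Urn V: 0.25 × 0.153 = 0.03825
  Urn III: 0.05 × 0.05 = 0.0025
  Urn I: 0.29 × 0.066 = 0.01914
  Urn II: 0.27 × 0.036 = 0.00972
  Urn VI: 0.14 × 0.28 = 0.0392
Total = 0.10881.
P(Urn V | evidence) = 0.03825 / 0.10881 ≈ 0.352.

0.352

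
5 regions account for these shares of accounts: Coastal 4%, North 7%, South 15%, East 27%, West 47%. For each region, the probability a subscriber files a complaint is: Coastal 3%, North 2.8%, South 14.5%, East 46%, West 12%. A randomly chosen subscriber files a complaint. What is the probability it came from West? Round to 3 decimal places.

0.274

Unnormalized posteriors (prior × likelihood):
  Coastal: 0.04 × 0.03 = 0.0012
  North: 0.07 × 0.028 = 0.00196
  South: 0.15 × 0.145 = 0.02175
  East: 0.27 × 0.46 = 0.1242
  West: 0.47 × 0.12 = 0.0564
Total = 0.20551.
P(West | evidence) = 0.0564 / 0.20551 ≈ 0.274.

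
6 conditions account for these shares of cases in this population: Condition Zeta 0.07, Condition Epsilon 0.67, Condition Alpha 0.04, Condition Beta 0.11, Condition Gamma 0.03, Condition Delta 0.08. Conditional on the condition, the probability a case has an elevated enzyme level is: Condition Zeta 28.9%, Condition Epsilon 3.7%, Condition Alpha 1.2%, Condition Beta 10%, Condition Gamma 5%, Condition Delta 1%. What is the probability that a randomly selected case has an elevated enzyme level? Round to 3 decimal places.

Prior × likelihood for each hypothesis:
  Condition Zeta: 0.07 × 0.289 = 0.02023
  Condition Epsilon: 0.67 × 0.037 = 0.02479
  Condition Alpha: 0.04 × 0.012 = 0.00048
  Condition Beta: 0.11 × 0.1 = 0.011
  Condition Gamma: 0.03 × 0.05 = 0.0015
  Condition Delta: 0.08 × 0.01 = 0.0008
P(elevated) = 0.02023 + 0.02479 + 0.00048 + 0.011 + 0.0015 + 0.0008 = 0.0588 → 0.059.

0.059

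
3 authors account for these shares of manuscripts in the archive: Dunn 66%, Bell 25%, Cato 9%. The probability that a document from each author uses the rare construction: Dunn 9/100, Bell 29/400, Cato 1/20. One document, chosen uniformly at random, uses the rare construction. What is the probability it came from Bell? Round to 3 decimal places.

By Bayes' rule, posterior ∝ prior × likelihood:
  Dunn: 0.66 × 0.09 = 0.0594
  Bell: 0.25 × 0.0725 = 0.018125
  Cato: 0.09 × 0.05 = 0.0045
Normalizing constant = 0.082025.
P(Bell | evidence) = 0.018125 / 0.082025 ≈ 0.221.

0.221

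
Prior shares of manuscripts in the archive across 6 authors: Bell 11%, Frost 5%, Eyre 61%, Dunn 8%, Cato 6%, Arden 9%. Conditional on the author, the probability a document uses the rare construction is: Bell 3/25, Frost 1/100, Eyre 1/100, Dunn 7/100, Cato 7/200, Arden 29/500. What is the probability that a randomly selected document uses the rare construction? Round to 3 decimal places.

0.033

By Bayes' rule, posterior ∝ prior × likelihood:
  Bell: 0.11 × 0.12 = 0.0132
  Frost: 0.05 × 0.01 = 0.0005
  Eyre: 0.61 × 0.01 = 0.0061
  Dunn: 0.08 × 0.07 = 0.0056
  Cato: 0.06 × 0.035 = 0.0021
  Arden: 0.09 × 0.058 = 0.00522
P(rare-form) = 0.0132 + 0.0005 + 0.0061 + 0.0056 + 0.0021 + 0.00522 = 0.03272 → 0.033.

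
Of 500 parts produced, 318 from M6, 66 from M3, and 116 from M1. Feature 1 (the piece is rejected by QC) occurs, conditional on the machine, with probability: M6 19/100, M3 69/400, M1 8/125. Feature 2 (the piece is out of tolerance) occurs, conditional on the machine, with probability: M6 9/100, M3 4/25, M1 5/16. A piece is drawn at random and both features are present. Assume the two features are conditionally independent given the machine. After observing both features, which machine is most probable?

By Bayes' rule, posterior ∝ prior × likelihood:
  M6: 0.636 × 0.19 × 0.09 = 0.0108756
  M3: 0.132 × 0.1725 × 0.16 = 0.0036432
  M1: 0.232 × 0.064 × 0.3125 = 0.00464
Normalizing constant = 0.0191588.
Largest term belongs to M6, so M6 is most probable.

M6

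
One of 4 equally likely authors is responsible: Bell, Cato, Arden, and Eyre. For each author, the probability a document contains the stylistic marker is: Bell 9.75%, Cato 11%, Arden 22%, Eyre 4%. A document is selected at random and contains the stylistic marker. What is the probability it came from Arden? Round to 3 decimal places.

Since the prior is uniform, the posterior is proportional to the likelihood:
  Bell: 0.0975
  Cato: 0.11
  Arden: 0.22
  Eyre: 0.04
Normalizing constant = 0.4675.
P(Arden | evidence) = 0.22 / 0.4675 ≈ 0.471.

0.471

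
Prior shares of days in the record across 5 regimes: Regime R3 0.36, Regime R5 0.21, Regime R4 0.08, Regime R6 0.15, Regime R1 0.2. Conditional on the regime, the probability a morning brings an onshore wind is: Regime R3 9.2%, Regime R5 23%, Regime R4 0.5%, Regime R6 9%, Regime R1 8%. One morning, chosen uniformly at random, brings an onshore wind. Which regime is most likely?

Regime R5

Compute prior × likelihood for every hypothesis:
  Regime R3: 0.36 × 0.092 = 0.03312
  Regime R5: 0.21 × 0.23 = 0.0483
  Regime R4: 0.08 × 0.005 = 0.0004
  Regime R6: 0.15 × 0.09 = 0.0135
  Regime R1: 0.2 × 0.08 = 0.016
Normalizing constant = 0.11132.
Largest term belongs to Regime R5, so Regime R5 is most probable.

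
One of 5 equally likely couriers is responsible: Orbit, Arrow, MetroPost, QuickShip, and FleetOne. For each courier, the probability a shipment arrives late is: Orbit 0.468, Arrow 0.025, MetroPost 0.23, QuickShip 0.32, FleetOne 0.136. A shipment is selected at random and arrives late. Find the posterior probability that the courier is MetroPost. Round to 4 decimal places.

With a uniform prior (1/5 each), posterior ∝ likelihood:
  Orbit: 0.468
  Arrow: 0.025
  MetroPost: 0.23
  QuickShip: 0.32
  FleetOne: 0.136
Normalizing constant = 1.179.
P(MetroPost | evidence) = 0.23 / 1.179 ≈ 0.1951.

0.1951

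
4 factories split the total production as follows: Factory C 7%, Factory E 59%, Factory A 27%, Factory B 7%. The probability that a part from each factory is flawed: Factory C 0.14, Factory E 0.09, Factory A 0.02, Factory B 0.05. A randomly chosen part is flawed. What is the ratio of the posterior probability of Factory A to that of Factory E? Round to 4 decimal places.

0.1017

Compute prior × likelihood for every hypothesis:
  Factory C: 0.07 × 0.14 = 0.0098
  Factory E: 0.59 × 0.09 = 0.0531
  Factory A: 0.27 × 0.02 = 0.0054
  Factory B: 0.07 × 0.05 = 0.0035
Normalizing constant = 0.0718.
The ratio is 0.0054 / 0.0531 (the normalizer cancels) = 0.1017.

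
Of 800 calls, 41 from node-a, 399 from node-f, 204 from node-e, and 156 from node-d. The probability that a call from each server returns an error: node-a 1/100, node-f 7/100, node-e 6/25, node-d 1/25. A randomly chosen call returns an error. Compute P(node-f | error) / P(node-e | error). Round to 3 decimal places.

Unnormalized posteriors (prior × likelihood):
  node-a: 0.05125 × 0.01 = 0.0005125
  node-f: 0.49875 × 0.07 = 0.0349125
  node-e: 0.255 × 0.24 = 0.0612
  node-d: 0.195 × 0.04 = 0.0078
Sum = 0.104425.
The ratio is 0.0349125 / 0.0612 (the normalizer cancels) = 0.570.

0.570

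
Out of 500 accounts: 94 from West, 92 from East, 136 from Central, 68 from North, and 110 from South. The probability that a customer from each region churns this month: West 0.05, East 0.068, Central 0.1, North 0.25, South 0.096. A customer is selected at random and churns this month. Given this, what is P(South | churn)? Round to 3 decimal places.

By Bayes' rule, posterior ∝ prior × likelihood:
  West: 0.188 × 0.05 = 0.0094
  East: 0.184 × 0.068 = 0.012512
  Central: 0.272 × 0.1 = 0.0272
  North: 0.136 × 0.25 = 0.034
  South: 0.22 × 0.096 = 0.02112
Total = 0.104232.
P(South | evidence) = 0.02112 / 0.104232 ≈ 0.203.

0.203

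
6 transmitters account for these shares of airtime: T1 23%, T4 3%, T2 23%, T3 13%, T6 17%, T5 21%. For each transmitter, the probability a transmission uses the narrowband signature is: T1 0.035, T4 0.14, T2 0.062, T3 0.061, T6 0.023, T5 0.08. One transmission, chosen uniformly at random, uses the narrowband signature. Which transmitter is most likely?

Unnormalized posteriors (prior × likelihood):
  T1: 0.23 × 0.035 = 0.00805
  T4: 0.03 × 0.14 = 0.0042
  T2: 0.23 × 0.062 = 0.01426
  T3: 0.13 × 0.061 = 0.00793
  T6: 0.17 × 0.023 = 0.00391
  T5: 0.21 × 0.08 = 0.0168
Normalizing constant = 0.05515.
Largest term belongs to T5, so T5 is most probable.

T5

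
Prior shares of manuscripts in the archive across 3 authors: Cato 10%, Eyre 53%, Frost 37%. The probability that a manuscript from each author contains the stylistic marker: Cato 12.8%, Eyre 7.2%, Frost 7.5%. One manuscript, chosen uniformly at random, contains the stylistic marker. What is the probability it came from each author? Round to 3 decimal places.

Prior × likelihood for each hypothesis:
  Cato: 0.1 × 0.128 = 0.0128
  Eyre: 0.53 × 0.072 = 0.03816
  Frost: 0.37 × 0.075 = 0.02775
Normalizing constant = 0.07871.
P(Cato | marker) = 0.0128/0.07871 ≈ 0.163
P(Eyre | marker) = 0.03816/0.07871 ≈ 0.485
P(Frost | marker) = 0.02775/0.07871 ≈ 0.353

Cato 0.163, Eyre 0.485, Frost 0.353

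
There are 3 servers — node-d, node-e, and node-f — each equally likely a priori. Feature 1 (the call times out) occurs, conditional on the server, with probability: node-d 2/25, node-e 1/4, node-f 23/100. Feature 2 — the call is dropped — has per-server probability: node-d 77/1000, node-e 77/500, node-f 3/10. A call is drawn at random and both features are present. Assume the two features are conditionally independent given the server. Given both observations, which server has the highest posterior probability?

Since the prior is uniform, the posterior is proportional to the likelihood:
  node-d: 0.08 × 0.077 = 0.00616
  node-e: 0.25 × 0.154 = 0.0385
  node-f: 0.23 × 0.3 = 0.069
Total = 0.11366.
Largest term belongs to node-f, so node-f is most probable.

node-f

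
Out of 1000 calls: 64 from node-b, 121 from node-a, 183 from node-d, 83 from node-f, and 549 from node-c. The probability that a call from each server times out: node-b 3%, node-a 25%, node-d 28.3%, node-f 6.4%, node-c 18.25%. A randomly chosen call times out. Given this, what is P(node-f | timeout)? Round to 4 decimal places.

Prior × likelihood for each hypothesis:
  node-b: 0.064 × 0.03 = 0.00192
  node-a: 0.121 × 0.25 = 0.03025
  node-d: 0.183 × 0.283 = 0.051789
  node-f: 0.083 × 0.064 = 0.005312
  node-c: 0.549 × 0.1825 = 0.1001925
Normalizing constant = 0.1894635.
P(node-f | evidence) = 0.005312 / 0.1894635 ≈ 0.0280.

0.0280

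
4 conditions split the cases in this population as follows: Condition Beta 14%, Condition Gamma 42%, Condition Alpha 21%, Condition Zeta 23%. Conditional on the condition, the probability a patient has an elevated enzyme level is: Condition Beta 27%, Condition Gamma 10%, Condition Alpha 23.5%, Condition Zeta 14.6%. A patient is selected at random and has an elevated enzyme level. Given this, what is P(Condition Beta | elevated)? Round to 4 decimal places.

Compute prior × likelihood for every hypothesis:
  Condition Beta: 0.14 × 0.27 = 0.0378
  Condition Gamma: 0.42 × 0.1 = 0.042
  Condition Alpha: 0.21 × 0.235 = 0.04935
  Condition Zeta: 0.23 × 0.146 = 0.03358
Sum = 0.16273.
P(Condition Beta | evidence) = 0.0378 / 0.16273 ≈ 0.2323.

0.2323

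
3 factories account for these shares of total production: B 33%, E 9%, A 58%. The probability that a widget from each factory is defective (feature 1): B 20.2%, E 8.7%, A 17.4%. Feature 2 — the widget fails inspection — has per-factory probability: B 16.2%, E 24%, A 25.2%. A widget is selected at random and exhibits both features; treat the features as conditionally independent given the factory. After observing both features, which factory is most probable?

A

By Bayes' rule, posterior ∝ prior × likelihood:
  B: 0.33 × 0.202 × 0.162 = 0.01079892
  E: 0.09 × 0.087 × 0.24 = 0.0018792
  A: 0.58 × 0.174 × 0.252 = 0.02543184
Total = 0.03810996.
Largest term belongs to A, so A is most probable.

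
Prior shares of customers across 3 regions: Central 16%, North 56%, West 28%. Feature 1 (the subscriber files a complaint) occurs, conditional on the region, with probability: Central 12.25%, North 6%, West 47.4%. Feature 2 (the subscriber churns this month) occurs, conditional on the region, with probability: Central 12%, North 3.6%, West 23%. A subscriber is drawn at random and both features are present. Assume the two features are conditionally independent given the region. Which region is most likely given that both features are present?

Prior × likelihood for each hypothesis:
  Central: 0.16 × 0.1225 × 0.12 = 0.002352
  North: 0.56 × 0.06 × 0.036 = 0.0012096
  West: 0.28 × 0.474 × 0.23 = 0.0305256
Normalizing constant = 0.0340872.
Largest term belongs to West, so West is most probable.

West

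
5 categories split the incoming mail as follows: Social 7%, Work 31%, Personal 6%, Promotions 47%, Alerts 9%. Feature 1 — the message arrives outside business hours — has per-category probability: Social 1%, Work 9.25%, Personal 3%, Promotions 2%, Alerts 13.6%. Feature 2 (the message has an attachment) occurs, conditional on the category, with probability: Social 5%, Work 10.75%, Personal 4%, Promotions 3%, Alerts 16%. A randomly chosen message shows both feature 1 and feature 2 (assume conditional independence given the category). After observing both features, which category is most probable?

Work

Unnormalized posteriors (prior × likelihood):
  Social: 0.07 × 0.01 × 0.05 = 0.000035
  Work: 0.31 × 0.0925 × 0.1075 = 0.0030825625
  Personal: 0.06 × 0.03 × 0.04 = 0.000072
  Promotions: 0.47 × 0.02 × 0.03 = 0.000282
  Alerts: 0.09 × 0.136 × 0.16 = 0.0019584
Total = 0.0054299625.
Largest term belongs to Work, so Work is most probable.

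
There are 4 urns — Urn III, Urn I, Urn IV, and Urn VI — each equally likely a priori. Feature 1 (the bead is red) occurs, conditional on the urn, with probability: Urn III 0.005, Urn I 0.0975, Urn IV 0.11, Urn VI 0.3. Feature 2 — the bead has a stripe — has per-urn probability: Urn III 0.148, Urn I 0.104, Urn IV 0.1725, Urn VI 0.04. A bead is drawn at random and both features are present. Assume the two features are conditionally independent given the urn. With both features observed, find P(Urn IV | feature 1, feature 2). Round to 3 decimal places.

0.453

Since the prior is uniform, the posterior is proportional to the likelihood:
  Urn III: 0.005 × 0.148 = 0.00074
  Urn I: 0.0975 × 0.104 = 0.01014
  Urn IV: 0.11 × 0.1725 = 0.018975
  Urn VI: 0.3 × 0.04 = 0.012
Total = 0.041855.
P(Urn IV | evidence) = 0.018975 / 0.041855 ≈ 0.453.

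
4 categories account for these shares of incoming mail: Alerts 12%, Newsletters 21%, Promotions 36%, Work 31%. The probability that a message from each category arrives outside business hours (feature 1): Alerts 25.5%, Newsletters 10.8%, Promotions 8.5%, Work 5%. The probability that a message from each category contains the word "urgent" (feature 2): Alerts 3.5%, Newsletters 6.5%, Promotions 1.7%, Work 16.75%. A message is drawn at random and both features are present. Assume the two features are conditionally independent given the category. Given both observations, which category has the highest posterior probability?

Unnormalized posteriors (prior × likelihood):
  Alerts: 0.12 × 0.255 × 0.035 = 0.001071
  Newsletters: 0.21 × 0.108 × 0.065 = 0.0014742
  Promotions: 0.36 × 0.085 × 0.017 = 0.0005202
  Work: 0.31 × 0.05 × 0.1675 = 0.00259625
Total = 0.00566165.
Largest term belongs to Work, so Work is most probable.

Work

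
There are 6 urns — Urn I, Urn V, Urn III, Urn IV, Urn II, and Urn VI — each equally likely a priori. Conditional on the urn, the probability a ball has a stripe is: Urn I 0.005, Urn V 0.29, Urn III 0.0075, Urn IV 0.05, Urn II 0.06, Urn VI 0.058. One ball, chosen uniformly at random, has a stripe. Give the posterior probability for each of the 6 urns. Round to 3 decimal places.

Urn I 0.011, Urn V 0.616, Urn III 0.016, Urn IV 0.106, Urn II 0.128, Urn VI 0.123

With a uniform prior (1/6 each), posterior ∝ likelihood:
  Urn I: 0.005
  Urn V: 0.29
  Urn III: 0.0075
  Urn IV: 0.05
  Urn II: 0.06
  Urn VI: 0.058
Normalizing constant = 0.4705.
P(Urn I | striped) = 0.005/0.4705 ≈ 0.011
P(Urn V | striped) = 0.29/0.4705 ≈ 0.616
P(Urn III | striped) = 0.0075/0.4705 ≈ 0.016
P(Urn IV | striped) = 0.05/0.4705 ≈ 0.106
P(Urn II | striped) = 0.06/0.4705 ≈ 0.128
P(Urn VI | striped) = 0.058/0.4705 ≈ 0.123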